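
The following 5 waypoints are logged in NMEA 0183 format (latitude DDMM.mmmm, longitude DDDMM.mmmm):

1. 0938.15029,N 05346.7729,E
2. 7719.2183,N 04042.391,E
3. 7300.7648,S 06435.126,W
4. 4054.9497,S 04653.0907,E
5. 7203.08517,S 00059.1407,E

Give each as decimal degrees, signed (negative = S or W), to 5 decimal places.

1. 9.63584, 53.77955
2. 77.32031, 40.70652
3. -73.01275, -64.58543
4. -40.91583, 46.88485
5. -72.05142, 0.98568

Point 1:
  Latitude: split at 2 digits → 09° and 38.15029′; 9 + 38.15029/60 = 9.635838
  N ⇒ keep positive
  Lon: split at 3 digits → 053° and 46.7729′; 53 + 46.7729/60 = 53.779548
  E → positive
Point 2:
  Latitude: degrees = first 2 digits = 77, minutes = 19.2183; 77 + 19.2183/60 = 77.320305
  N ⇒ keep positive
  Lon: split at 3 digits → 040° and 42.391′; 40 + 42.391/60 = 40.706517
  E → positive
Point 3:
  Lat: split at 2 digits → 73° and 0.7648′; 73 + 0.7648/60 = 73.012747
  S → negative
  Longitude: split at 3 digits → 064° and 35.126′; 64 + 35.126/60 = 64.585433
  hemisphere W, so the sign is −
Point 4:
  Latitude: degrees = first 2 digits = 40, minutes = 54.9497; 40 + 54.9497/60 = 40.915828
  S → negative
  λ: split at 3 digits → 046° and 53.0907′; 46 + 53.0907/60 = 46.884845
  E ⇒ keep positive
Point 5:
  Latitude: degrees = first 2 digits = 72, minutes = 3.08517; 72 + 3.08517/60 = 72.051420
  S ⇒ negate
  λ: split at 3 digits → 000° and 59.1407′; 0 + 59.1407/60 = 0.985678
  E ⇒ keep positive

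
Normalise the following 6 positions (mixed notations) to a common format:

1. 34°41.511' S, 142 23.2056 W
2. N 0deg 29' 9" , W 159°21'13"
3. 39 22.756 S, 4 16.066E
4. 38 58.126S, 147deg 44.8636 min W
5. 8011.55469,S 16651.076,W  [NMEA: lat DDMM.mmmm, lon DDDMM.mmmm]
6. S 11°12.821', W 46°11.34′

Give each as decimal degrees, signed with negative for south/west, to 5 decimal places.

1. -34.69185, -142.38676
2. 0.48583, -159.35361
3. -39.37927, 4.26777
4. -38.96877, -147.74773
5. -80.19258, -166.85127
6. -11.21368, -46.18900

Point 1:
  φ: 41.511′ = 0.691850°; total 34.691850
  S → negative
  Lon: 142 + 23.2056/60 = 142.386760
  W ⇒ negate
Point 2:
  Latitude: 0 + 29/60 + 9/3600 = 0.485833
  N ⇒ keep positive
  λ: 159 + 21/60 + 13/3600 = 159.353611
  hemisphere W, so the sign is −
Point 3:
  Lat: 22.756′ = 0.379267°; total 39.379267
  S ⇒ negate
  λ: 16.066′ = 0.267767°; total 4.267767
  E → positive
Point 4:
  φ: 58.126′ = 0.968767°; total 38.968767
  S → negative
  Longitude: 147 + 44.8636/60 = 147.747727
  W → negative
Point 5:
  φ: degrees = first 2 digits = 80, minutes = 11.55469; 80 + 11.55469/60 = 80.192578
  hemisphere S, so the sign is −
  Longitude: degrees = first 3 digits = 166, minutes = 51.076; 166 + 51.076/60 = 166.851267
  W ⇒ negate
Point 6:
  φ: 11 + 12.821/60 = 11.213683
  S ⇒ negate
  Lon: 11.34′ = 0.189000°; total 46.189000
  W → negative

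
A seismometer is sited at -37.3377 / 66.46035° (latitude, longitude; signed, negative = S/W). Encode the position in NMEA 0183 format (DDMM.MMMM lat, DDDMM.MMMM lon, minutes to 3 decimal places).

Latitude is negative → S; |value| = 37.337700
φ: minutes = (37.337700 − 37) × 60 = 20.26200
λ: fractional part 0.460350 → 27.62100 minutes

3720.262,S / 06627.621,E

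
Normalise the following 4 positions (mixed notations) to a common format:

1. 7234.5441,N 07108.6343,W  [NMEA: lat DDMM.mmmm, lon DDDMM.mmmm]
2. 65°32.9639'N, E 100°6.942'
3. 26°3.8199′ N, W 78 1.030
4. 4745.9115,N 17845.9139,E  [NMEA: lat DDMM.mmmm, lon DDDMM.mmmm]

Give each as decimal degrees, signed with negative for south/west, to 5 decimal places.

1. 72.57574, -71.14391
2. 65.54940, 100.11570
3. 26.06367, -78.01717
4. 47.76519, 178.76523

Point 1:
  Lat: split at 2 digits → 72° and 34.5441′; 72 + 34.5441/60 = 72.575735
  N → positive
  λ: split at 3 digits → 071° and 8.6343′; 71 + 8.6343/60 = 71.143905
  W ⇒ negate
Point 2:
  φ: 65 + 32.9639/60 = 65.549398
  N ⇒ keep positive
  Longitude: 100 + 6.942/60 = 100.115700
  E ⇒ keep positive
Point 3:
  φ: 3.8199′ = 0.063665°; total 26.063665
  N ⇒ keep positive
  Lon: 78 + 1.03/60 = 78.017167
  W → negative
Point 4:
  Latitude: degrees = first 2 digits = 47, minutes = 45.9115; 47 + 45.9115/60 = 47.765192
  N ⇒ keep positive
  λ: split at 3 digits → 178° and 45.9139′; 178 + 45.9139/60 = 178.765232
  E ⇒ keep positive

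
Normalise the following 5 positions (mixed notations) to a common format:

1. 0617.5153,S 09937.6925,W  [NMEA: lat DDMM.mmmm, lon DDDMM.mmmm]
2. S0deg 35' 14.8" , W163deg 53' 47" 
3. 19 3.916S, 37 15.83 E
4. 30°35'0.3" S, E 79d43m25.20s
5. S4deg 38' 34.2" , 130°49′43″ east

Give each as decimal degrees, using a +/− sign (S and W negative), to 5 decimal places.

Point 1:
  φ: degrees = first 2 digits = 6, minutes = 17.5153; 6 + 17.5153/60 = 6.291922
  hemisphere S, so the sign is −
  Longitude: split at 3 digits → 099° and 37.6925′; 99 + 37.6925/60 = 99.628208
  W ⇒ negate
Point 2:
  Lat: 35′ + 14.8″ = 35.24667′; 0 + 35.24667/60 = 0.587444
  S → negative
  Lon: 163 + 53/60 + 47/3600 = 163.896389
  W → negative
Point 3:
  Lat: 19 + 3.916/60 = 19.065267
  hemisphere S, so the sign is −
  Lon: 37 + 15.83/60 = 37.263833
  E → positive
Point 4:
  Lat: 30° + 35/60 + 0.3/3600 = 30 + 0.583333 + 0.000083 = 30.583417
  S → negative
  λ: 79 + 43/60 + 25.2/3600 = 79.723667
  E → positive
Point 5:
  Lat: 4° + 38/60 + 34.2/3600 = 4 + 0.633333 + 0.009500 = 4.642833
  S ⇒ negate
  λ: 130° + 49/60 + 43/3600 = 130 + 0.816667 + 0.011944 = 130.828611
  E ⇒ keep positive

1. -6.29192, -99.62821
2. -0.58744, -163.89639
3. -19.06527, 37.26383
4. -30.58342, 79.72367
5. -4.64283, 130.82861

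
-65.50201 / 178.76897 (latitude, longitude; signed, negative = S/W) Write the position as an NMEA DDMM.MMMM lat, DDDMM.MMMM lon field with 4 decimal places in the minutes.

Latitude is negative → S; |value| = 65.502010
φ: minutes = (65.502010 − 65) × 60 = 30.120600
Longitude: fractional part 0.768970 → 46.138200 minutes

6530.1206,S / 17846.1382,E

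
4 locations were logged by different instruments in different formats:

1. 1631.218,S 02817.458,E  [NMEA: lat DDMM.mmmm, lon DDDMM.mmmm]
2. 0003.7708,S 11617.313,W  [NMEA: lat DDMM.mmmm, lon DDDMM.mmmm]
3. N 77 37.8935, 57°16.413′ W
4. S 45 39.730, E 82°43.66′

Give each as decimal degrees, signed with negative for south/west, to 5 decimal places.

Point 1:
  Lat: split at 2 digits → 16° and 31.218′; 16 + 31.218/60 = 16.520300
  hemisphere S, so the sign is −
  Longitude: split at 3 digits → 028° and 17.458′; 28 + 17.458/60 = 28.290967
  E → positive
Point 2:
  Lat: split at 2 digits → 00° and 3.7708′; 0 + 3.7708/60 = 0.062847
  hemisphere S, so the sign is −
  λ: split at 3 digits → 116° and 17.313′; 116 + 17.313/60 = 116.288550
  W ⇒ negate
Point 3:
  Lat: 77 + 37.8935/60 = 77.631558
  N → positive
  λ: 16.413′ = 0.273550°; total 57.273550
  W ⇒ negate
Point 4:
  φ: 39.73′ = 0.662167°; total 45.662167
  S → negative
  λ: 82 + 43.66/60 = 82.727667
  E ⇒ keep positive

1. -16.52030, 28.29097
2. -0.06285, -116.28855
3. 77.63156, -57.27355
4. -45.66217, 82.72767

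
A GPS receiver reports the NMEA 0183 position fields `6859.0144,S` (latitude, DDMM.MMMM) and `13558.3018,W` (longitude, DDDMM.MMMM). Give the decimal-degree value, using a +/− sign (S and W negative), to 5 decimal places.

-68.98357, -135.97170

Latitude: degrees = first 2 digits = 68, minutes = 59.0144; 68 + 59.0144/60 = 68.983573
S ⇒ negate
Lon: degrees = first 3 digits = 135, minutes = 58.3018; 135 + 58.3018/60 = 135.971697
W → negative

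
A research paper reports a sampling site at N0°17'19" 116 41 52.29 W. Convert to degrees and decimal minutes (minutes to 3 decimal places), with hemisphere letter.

0° 17.317′ N, 116° 41.872′ W

Lat: seconds/60 = 0.31667; minutes = 17 + 0.31667 = 17.31667
Lon: 41 + 52.29/60 = 41.87150′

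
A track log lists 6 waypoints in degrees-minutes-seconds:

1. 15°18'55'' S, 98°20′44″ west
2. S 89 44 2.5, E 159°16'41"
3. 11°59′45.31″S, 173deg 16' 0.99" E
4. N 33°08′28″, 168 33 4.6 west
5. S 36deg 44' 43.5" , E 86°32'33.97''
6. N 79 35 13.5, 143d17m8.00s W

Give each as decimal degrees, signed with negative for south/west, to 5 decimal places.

1. -15.31528, -98.34556
2. -89.73403, 159.27806
3. -11.99592, 173.26694
4. 33.14111, -168.55128
5. -36.74542, 86.54277
6. 79.58708, -143.28556

Point 1:
  Latitude: 15 + 18/60 + 55/3600 = 15.315278
  S ⇒ negate
  Lon: 98 + 20/60 + 44/3600 = 98.345556
  W → negative
Point 2:
  Latitude: 89° + 44/60 + 2.5/3600 = 89 + 0.733333 + 0.000694 = 89.734028
  hemisphere S, so the sign is −
  λ: 159 + 16/60 + 41/3600 = 159.278056
  E ⇒ keep positive
Point 3:
  φ: 11 + 59/60 + 45.31/3600 = 11.995919
  hemisphere S, so the sign is −
  Lon: 173° + 16/60 + 0.99/3600 = 173 + 0.266667 + 0.000275 = 173.266942
  E ⇒ keep positive
Point 4:
  φ: 33 + 8/60 + 28/3600 = 33.141111
  N ⇒ keep positive
  Lon: 168 + 33/60 + 4.6/3600 = 168.551278
  hemisphere W, so the sign is −
Point 5:
  Latitude: 36° + 44/60 + 43.5/3600 = 36 + 0.733333 + 0.012083 = 36.745417
  S ⇒ negate
  Longitude: 86° + 32/60 + 33.97/3600 = 86 + 0.533333 + 0.009436 = 86.542769
  E ⇒ keep positive
Point 6:
  φ: 79° + 35/60 + 13.5/3600 = 79 + 0.583333 + 0.003750 = 79.587083
  N ⇒ keep positive
  Longitude: 17′ + 8″ = 17.13333′; 143 + 17.13333/60 = 143.285556
  W ⇒ negate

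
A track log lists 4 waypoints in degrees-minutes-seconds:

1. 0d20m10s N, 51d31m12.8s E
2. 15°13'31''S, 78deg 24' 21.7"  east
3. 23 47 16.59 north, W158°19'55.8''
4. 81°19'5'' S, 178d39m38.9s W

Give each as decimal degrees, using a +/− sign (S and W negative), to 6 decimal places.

1. 0.336111, 51.520222
2. -15.225278, 78.406028
3. 23.787942, -158.332167
4. -81.318056, -178.660806

Point 1:
  Latitude: 20′ + 10″ = 20.16667′; 0 + 20.16667/60 = 0.3361111
  N → positive
  Lon: 51° + 31/60 + 12.8/3600 = 51 + 0.516667 + 0.003556 = 51.5202222
  E ⇒ keep positive
Point 2:
  Lat: 15 + 13/60 + 31/3600 = 15.2252778
  hemisphere S, so the sign is −
  Lon: 78° + 24/60 + 21.7/3600 = 78 + 0.400000 + 0.006028 = 78.4060278
  E ⇒ keep positive
Point 3:
  Lat: 47′ + 16.59″ = 47.27650′; 23 + 47.27650/60 = 23.7879417
  N → positive
  Lon: 158° + 19/60 + 55.8/3600 = 158 + 0.316667 + 0.015500 = 158.3321667
  W → negative
Point 4:
  Latitude: 81 + 19/60 + 5/3600 = 81.3180556
  S ⇒ negate
  λ: 39′ + 38.9″ = 39.64833′; 178 + 39.64833/60 = 178.6608056
  W ⇒ negate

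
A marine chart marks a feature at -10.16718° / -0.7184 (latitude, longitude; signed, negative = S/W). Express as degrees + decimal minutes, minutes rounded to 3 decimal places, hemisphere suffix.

Latitude is negative → S; |value| = 10.167180
Latitude: 10° + 0.167180 × 60 = 10° 10.03080′
Longitude is negative → W; |value| = 0.718400
Lon: minutes = (0.718400 − 0) × 60 = 43.10400

10° 10.031′ S, 0° 43.104′ W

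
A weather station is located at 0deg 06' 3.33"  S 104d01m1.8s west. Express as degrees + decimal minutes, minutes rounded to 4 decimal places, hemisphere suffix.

0° 6.0555′ S, 104° 1.0300′ W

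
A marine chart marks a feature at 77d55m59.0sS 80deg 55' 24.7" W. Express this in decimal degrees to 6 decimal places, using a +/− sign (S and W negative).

Lat: 77 + 55/60 + 59/3600 = 77.9330556
S ⇒ negate
λ: 55′ + 24.7″ = 55.41167′; 80 + 55.41167/60 = 80.9235278
hemisphere W, so the sign is −

-77.933056, -80.923528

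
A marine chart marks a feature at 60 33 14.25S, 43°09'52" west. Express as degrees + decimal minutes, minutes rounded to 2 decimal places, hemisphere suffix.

60° 33.24′ S, 43° 9.87′ W

Lat: seconds/60 = 0.23750; minutes = 33 + 0.23750 = 33.2375
Longitude: 9 + 52/60 = 9.8667′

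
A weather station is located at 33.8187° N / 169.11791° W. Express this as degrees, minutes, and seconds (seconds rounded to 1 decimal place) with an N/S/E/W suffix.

33°49′7.3″ N, 169°07′4.5″ W

Lat: 0.818700 × 60 = 49.12200′ → 49′, remainder × 60 = 7.320″
λ: 0.117910° → 7.07460′; 0.07460 × 60 = 4.476″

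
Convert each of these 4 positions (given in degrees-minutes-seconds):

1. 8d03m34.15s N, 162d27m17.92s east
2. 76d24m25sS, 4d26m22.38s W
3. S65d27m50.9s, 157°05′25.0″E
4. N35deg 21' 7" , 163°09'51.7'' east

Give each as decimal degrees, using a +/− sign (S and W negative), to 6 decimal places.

Point 1:
  φ: 3′ + 34.15″ = 3.56917′; 8 + 3.56917/60 = 8.0594861
  N ⇒ keep positive
  λ: 162 + 27/60 + 17.92/3600 = 162.4549778
  E ⇒ keep positive
Point 2:
  Latitude: 24′ + 25″ = 24.41667′; 76 + 24.41667/60 = 76.4069444
  S ⇒ negate
  Longitude: 4° + 26/60 + 22.38/3600 = 4 + 0.433333 + 0.006217 = 4.4395500
  W ⇒ negate
Point 3:
  φ: 65° + 27/60 + 50.9/3600 = 65 + 0.450000 + 0.014139 = 65.4641389
  S ⇒ negate
  Lon: 157 + 5/60 + 25/3600 = 157.0902778
  E ⇒ keep positive
Point 4:
  Latitude: 35 + 21/60 + 7/3600 = 35.3519444
  N → positive
  λ: 9′ + 51.7″ = 9.86167′; 163 + 9.86167/60 = 163.1643611
  E ⇒ keep positive

1. 8.059486, 162.454978
2. -76.406944, -4.439550
3. -65.464139, 157.090278
4. 35.351944, 163.164361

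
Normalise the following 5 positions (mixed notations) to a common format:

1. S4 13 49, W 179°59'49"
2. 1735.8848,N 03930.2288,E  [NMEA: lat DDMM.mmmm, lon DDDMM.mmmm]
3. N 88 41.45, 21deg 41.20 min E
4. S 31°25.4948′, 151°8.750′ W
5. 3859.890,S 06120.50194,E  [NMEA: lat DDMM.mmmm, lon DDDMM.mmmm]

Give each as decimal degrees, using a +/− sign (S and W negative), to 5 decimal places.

Point 1:
  Lat: 13′ + 49″ = 13.81667′; 4 + 13.81667/60 = 4.230278
  S → negative
  λ: 59′ + 49″ = 59.81667′; 179 + 59.81667/60 = 179.996944
  hemisphere W, so the sign is −
Point 2:
  φ: degrees = first 2 digits = 17, minutes = 35.8848; 17 + 35.8848/60 = 17.598080
  N → positive
  λ: degrees = first 3 digits = 39, minutes = 30.2288; 39 + 30.2288/60 = 39.503813
  E → positive
Point 3:
  φ: 41.45′ = 0.690833°; total 88.690833
  N → positive
  Lon: 21 + 41.2/60 = 21.686667
  E → positive
Point 4:
  φ: 25.4948′ = 0.424913°; total 31.424913
  S → negative
  Lon: 8.75′ = 0.145833°; total 151.145833
  W ⇒ negate
Point 5:
  Lat: split at 2 digits → 38° and 59.89′; 38 + 59.89/60 = 38.998167
  S ⇒ negate
  λ: degrees = first 3 digits = 61, minutes = 20.50194; 61 + 20.50194/60 = 61.341699
  E ⇒ keep positive

1. -4.23028, -179.99694
2. 17.59808, 39.50381
3. 88.69083, 21.68667
4. -31.42491, -151.14583
5. -38.99817, 61.34170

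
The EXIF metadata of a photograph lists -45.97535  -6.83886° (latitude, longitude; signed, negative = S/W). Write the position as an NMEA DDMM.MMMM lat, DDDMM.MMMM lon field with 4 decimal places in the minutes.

Latitude is negative → S; |value| = 45.975350
Latitude: minutes = (45.975350 − 45) × 60 = 58.521000
Longitude is negative → W; |value| = 6.838860
Lon: fractional part 0.838860 → 50.331600 minutes

4558.5210,S / 00650.3316,W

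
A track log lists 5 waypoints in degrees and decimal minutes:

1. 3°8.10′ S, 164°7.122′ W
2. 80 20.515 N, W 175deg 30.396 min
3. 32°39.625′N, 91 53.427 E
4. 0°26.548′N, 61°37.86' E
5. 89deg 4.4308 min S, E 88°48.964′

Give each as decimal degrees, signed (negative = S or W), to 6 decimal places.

1. -3.135000, -164.118700
2. 80.341917, -175.506600
3. 32.660417, 91.890450
4. 0.442467, 61.631000
5. -89.073847, 88.816067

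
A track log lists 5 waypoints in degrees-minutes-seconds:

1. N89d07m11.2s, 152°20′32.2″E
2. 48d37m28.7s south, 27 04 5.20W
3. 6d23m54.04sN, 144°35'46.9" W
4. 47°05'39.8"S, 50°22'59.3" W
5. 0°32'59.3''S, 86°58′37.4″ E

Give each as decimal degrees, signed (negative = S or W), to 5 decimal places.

1. 89.11978, 152.34228
2. -48.62464, -27.06811
3. 6.39834, -144.59636
4. -47.09439, -50.38314
5. -0.54981, 86.97706

Point 1:
  Lat: 89 + 7/60 + 11.2/3600 = 89.119778
  N → positive
  Longitude: 20′ + 32.2″ = 20.53667′; 152 + 20.53667/60 = 152.342278
  E → positive
Point 2:
  Lat: 48° + 37/60 + 28.7/3600 = 48 + 0.616667 + 0.007972 = 48.624639
  S ⇒ negate
  Longitude: 27 + 4/60 + 5.2/3600 = 27.068111
  W ⇒ negate
Point 3:
  φ: 6 + 23/60 + 54.04/3600 = 6.398344
  N ⇒ keep positive
  λ: 144° + 35/60 + 46.9/3600 = 144 + 0.583333 + 0.013028 = 144.596361
  W ⇒ negate
Point 4:
  Lat: 47 + 5/60 + 39.8/3600 = 47.094389
  S ⇒ negate
  Lon: 50 + 22/60 + 59.3/3600 = 50.383139
  W → negative
Point 5:
  Latitude: 32′ + 59.3″ = 32.98833′; 0 + 32.98833/60 = 0.549806
  S ⇒ negate
  Lon: 58′ + 37.4″ = 58.62333′; 86 + 58.62333/60 = 86.977056
  E ⇒ keep positive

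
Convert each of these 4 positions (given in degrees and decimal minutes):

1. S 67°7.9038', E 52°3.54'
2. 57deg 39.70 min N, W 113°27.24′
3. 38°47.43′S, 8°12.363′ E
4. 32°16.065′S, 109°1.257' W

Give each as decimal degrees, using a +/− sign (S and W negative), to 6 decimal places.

1. -67.131730, 52.059000
2. 57.661667, -113.454000
3. -38.790500, 8.206050
4. -32.267750, -109.020950

Point 1:
  Lat: 67 + 7.9038/60 = 67.1317300
  S → negative
  Lon: 3.54′ = 0.059000°; total 52.0590000
  E ⇒ keep positive
Point 2:
  φ: 57 + 39.7/60 = 57.6616667
  N → positive
  Longitude: 27.24′ = 0.454000°; total 113.4540000
  W → negative
Point 3:
  Latitude: 47.43′ = 0.790500°; total 38.7905000
  S → negative
  Longitude: 8 + 12.363/60 = 8.2060500
  E ⇒ keep positive
Point 4:
  Lat: 32 + 16.065/60 = 32.2677500
  S ⇒ negate
  λ: 109 + 1.257/60 = 109.0209500
  hemisphere W, so the sign is −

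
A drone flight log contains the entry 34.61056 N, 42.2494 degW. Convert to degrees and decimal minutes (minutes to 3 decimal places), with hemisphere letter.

34° 36.634′ N, 42° 14.964′ W

φ: fractional part 0.610560 → 36.63360 minutes
Longitude: 42° + 0.249400 × 60 = 42° 14.96400′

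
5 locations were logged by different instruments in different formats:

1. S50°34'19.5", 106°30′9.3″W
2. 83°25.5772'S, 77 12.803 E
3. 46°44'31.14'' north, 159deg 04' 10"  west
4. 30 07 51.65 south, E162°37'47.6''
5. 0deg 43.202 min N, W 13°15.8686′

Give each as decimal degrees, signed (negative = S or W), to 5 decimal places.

1. -50.57208, -106.50258
2. -83.42629, 77.21338
3. 46.74198, -159.06944
4. -30.13101, 162.62989
5. 0.72003, -13.26448

Point 1:
  Latitude: 34′ + 19.5″ = 34.32500′; 50 + 34.32500/60 = 50.572083
  S ⇒ negate
  λ: 106° + 30/60 + 9.3/3600 = 106 + 0.500000 + 0.002583 = 106.502583
  hemisphere W, so the sign is −
Point 2:
  φ: 25.5772′ = 0.426287°; total 83.426287
  S ⇒ negate
  λ: 12.803′ = 0.213383°; total 77.213383
  E ⇒ keep positive
Point 3:
  Lat: 44′ + 31.14″ = 44.51900′; 46 + 44.51900/60 = 46.741983
  N → positive
  λ: 4′ + 10″ = 4.16667′; 159 + 4.16667/60 = 159.069444
  W → negative
Point 4:
  φ: 7′ + 51.65″ = 7.86083′; 30 + 7.86083/60 = 30.131014
  S ⇒ negate
  λ: 162° + 37/60 + 47.6/3600 = 162 + 0.616667 + 0.013222 = 162.629889
  E → positive
Point 5:
  Lat: 43.202′ = 0.720033°; total 0.720033
  N → positive
  Longitude: 15.8686′ = 0.264477°; total 13.264477
  hemisphere W, so the sign is −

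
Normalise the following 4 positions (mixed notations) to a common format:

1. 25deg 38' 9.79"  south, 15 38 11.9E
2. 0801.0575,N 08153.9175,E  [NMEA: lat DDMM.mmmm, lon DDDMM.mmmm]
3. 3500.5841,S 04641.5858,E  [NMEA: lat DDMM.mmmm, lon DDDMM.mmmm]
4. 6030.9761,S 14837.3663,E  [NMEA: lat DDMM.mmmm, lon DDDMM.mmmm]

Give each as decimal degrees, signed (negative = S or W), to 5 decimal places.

Point 1:
  Lat: 25 + 38/60 + 9.79/3600 = 25.636053
  hemisphere S, so the sign is −
  Longitude: 38′ + 11.9″ = 38.19833′; 15 + 38.19833/60 = 15.636639
  E → positive
Point 2:
  φ: split at 2 digits → 08° and 1.0575′; 8 + 1.0575/60 = 8.017625
  N ⇒ keep positive
  λ: degrees = first 3 digits = 81, minutes = 53.9175; 81 + 53.9175/60 = 81.898625
  E ⇒ keep positive
Point 3:
  Latitude: degrees = first 2 digits = 35, minutes = 0.5841; 35 + 0.5841/60 = 35.009735
  S → negative
  Lon: degrees = first 3 digits = 46, minutes = 41.5858; 46 + 41.5858/60 = 46.693097
  E → positive
Point 4:
  Latitude: split at 2 digits → 60° and 30.9761′; 60 + 30.9761/60 = 60.516268
  S → negative
  Lon: split at 3 digits → 148° and 37.3663′; 148 + 37.3663/60 = 148.622772
  E → positive

1. -25.63605, 15.63664
2. 8.01763, 81.89863
3. -35.00974, 46.69310
4. -60.51627, 148.62277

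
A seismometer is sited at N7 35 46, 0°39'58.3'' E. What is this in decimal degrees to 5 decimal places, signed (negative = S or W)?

7.59611, 0.66619

Latitude: 35′ + 46″ = 35.76667′; 7 + 35.76667/60 = 7.596111
N ⇒ keep positive
Longitude: 0° + 39/60 + 58.3/3600 = 0 + 0.650000 + 0.016194 = 0.666194
E ⇒ keep positive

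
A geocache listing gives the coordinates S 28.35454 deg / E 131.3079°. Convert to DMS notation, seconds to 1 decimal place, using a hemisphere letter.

28°21′16.3″ S, 131°18′28.4″ E

φ: whole degrees 28; 21.27240′ → 21′ and 16.344″
Longitude: 0.307900 × 60 = 18.47400′ → 18′, remainder × 60 = 28.440″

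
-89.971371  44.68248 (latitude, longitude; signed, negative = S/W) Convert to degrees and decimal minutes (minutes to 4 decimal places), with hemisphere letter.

Latitude is negative → S; |value| = 89.971371
Lat: 89° + 0.971371 × 60 = 89° 58.282260′
λ: minutes = (44.682480 − 44) × 60 = 40.948800

89° 58.2823′ S, 44° 40.9488′ E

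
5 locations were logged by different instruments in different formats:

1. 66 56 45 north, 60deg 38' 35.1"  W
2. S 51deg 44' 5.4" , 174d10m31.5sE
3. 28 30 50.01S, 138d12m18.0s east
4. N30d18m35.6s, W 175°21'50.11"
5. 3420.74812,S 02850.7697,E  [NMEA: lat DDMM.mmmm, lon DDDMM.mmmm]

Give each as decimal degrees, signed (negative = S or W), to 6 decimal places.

1. 66.945833, -60.643083
2. -51.734833, 174.175417
3. -28.513892, 138.205000
4. 30.309889, -175.363919
5. -34.345802, 28.846162

Point 1:
  φ: 66° + 56/60 + 45/3600 = 66 + 0.933333 + 0.012500 = 66.9458333
  N → positive
  λ: 38′ + 35.1″ = 38.58500′; 60 + 38.58500/60 = 60.6430833
  W ⇒ negate
Point 2:
  φ: 44′ + 5.4″ = 44.09000′; 51 + 44.09000/60 = 51.7348333
  hemisphere S, so the sign is −
  λ: 10′ + 31.5″ = 10.52500′; 174 + 10.52500/60 = 174.1754167
  E → positive
Point 3:
  Lat: 28° + 30/60 + 50.01/3600 = 28 + 0.500000 + 0.013892 = 28.5138917
  S ⇒ negate
  Lon: 12′ + 18″ = 12.30000′; 138 + 12.30000/60 = 138.2050000
  E ⇒ keep positive
Point 4:
  Latitude: 30 + 18/60 + 35.6/3600 = 30.3098889
  N ⇒ keep positive
  Longitude: 175 + 21/60 + 50.11/3600 = 175.3639194
  W → negative
Point 5:
  φ: split at 2 digits → 34° and 20.74812′; 34 + 20.74812/60 = 34.3458020
  hemisphere S, so the sign is −
  Lon: degrees = first 3 digits = 28, minutes = 50.7697; 28 + 50.7697/60 = 28.8461617
  E ⇒ keep positive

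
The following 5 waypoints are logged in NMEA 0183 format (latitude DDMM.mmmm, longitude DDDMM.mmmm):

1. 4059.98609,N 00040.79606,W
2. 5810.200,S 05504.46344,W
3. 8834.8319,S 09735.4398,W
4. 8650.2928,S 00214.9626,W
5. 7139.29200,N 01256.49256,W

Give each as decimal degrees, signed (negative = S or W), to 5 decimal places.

Point 1:
  Lat: degrees = first 2 digits = 40, minutes = 59.98609; 40 + 59.98609/60 = 40.999768
  N ⇒ keep positive
  λ: split at 3 digits → 000° and 40.79606′; 0 + 40.79606/60 = 0.679934
  W ⇒ negate
Point 2:
  φ: split at 2 digits → 58° and 10.2′; 58 + 10.2/60 = 58.170000
  hemisphere S, so the sign is −
  Lon: degrees = first 3 digits = 55, minutes = 4.46344; 55 + 4.46344/60 = 55.074391
  W → negative
Point 3:
  Latitude: degrees = first 2 digits = 88, minutes = 34.8319; 88 + 34.8319/60 = 88.580532
  hemisphere S, so the sign is −
  Longitude: degrees = first 3 digits = 97, minutes = 35.4398; 97 + 35.4398/60 = 97.590663
  W ⇒ negate
Point 4:
  Latitude: degrees = first 2 digits = 86, minutes = 50.2928; 86 + 50.2928/60 = 86.838213
  S → negative
  λ: split at 3 digits → 002° and 14.9626′; 2 + 14.9626/60 = 2.249377
  hemisphere W, so the sign is −
Point 5:
  φ: split at 2 digits → 71° and 39.292′; 71 + 39.292/60 = 71.654867
  N ⇒ keep positive
  Lon: split at 3 digits → 012° and 56.49256′; 12 + 56.49256/60 = 12.941543
  W → negative

1. 40.99977, -0.67993
2. -58.17000, -55.07439
3. -88.58053, -97.59066
4. -86.83821, -2.24938
5. 71.65487, -12.94154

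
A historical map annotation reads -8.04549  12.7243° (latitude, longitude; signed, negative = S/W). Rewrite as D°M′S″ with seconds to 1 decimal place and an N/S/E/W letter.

8°02′43.8″ S, 12°43′27.5″ E

Latitude is negative → S; |value| = 8.045490
Latitude: 0.045490° → 2.72940′; 0.72940 × 60 = 43.764″
Longitude: 0.724300 × 60 = 43.45800′ → 43′, remainder × 60 = 27.480″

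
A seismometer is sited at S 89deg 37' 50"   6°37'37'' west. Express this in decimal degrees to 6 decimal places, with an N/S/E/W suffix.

89.630556° S, 6.626944° W

Lat: 89 + 37/60 + 50/3600 = 89.6305556
λ: 6 + 37/60 + 37/3600 = 6.6269444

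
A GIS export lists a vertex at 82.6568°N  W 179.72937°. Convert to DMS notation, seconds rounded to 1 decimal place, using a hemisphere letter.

Lat: 0.656800 × 60 = 39.40800′ → 39′, remainder × 60 = 24.480″
Longitude: whole degrees 179; 43.76220′ → 43′ and 45.732″

82°39′24.5″ N, 179°43′45.7″ W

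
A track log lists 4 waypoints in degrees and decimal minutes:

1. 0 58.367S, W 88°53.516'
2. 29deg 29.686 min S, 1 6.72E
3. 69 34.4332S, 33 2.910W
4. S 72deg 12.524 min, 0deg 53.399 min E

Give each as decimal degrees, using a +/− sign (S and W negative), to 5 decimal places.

1. -0.97278, -88.89193
2. -29.49477, 1.11200
3. -69.57389, -33.04850
4. -72.20873, 0.88998

Point 1:
  φ: 58.367′ = 0.972783°; total 0.972783
  S → negative
  λ: 53.516′ = 0.891933°; total 88.891933
  W ⇒ negate
Point 2:
  φ: 29 + 29.686/60 = 29.494767
  S ⇒ negate
  λ: 6.72′ = 0.112000°; total 1.112000
  E ⇒ keep positive
Point 3:
  φ: 69 + 34.4332/60 = 69.573887
  hemisphere S, so the sign is −
  Longitude: 2.91′ = 0.048500°; total 33.048500
  hemisphere W, so the sign is −
Point 4:
  Latitude: 12.524′ = 0.208733°; total 72.208733
  S ⇒ negate
  λ: 0 + 53.399/60 = 0.889983
  E → positive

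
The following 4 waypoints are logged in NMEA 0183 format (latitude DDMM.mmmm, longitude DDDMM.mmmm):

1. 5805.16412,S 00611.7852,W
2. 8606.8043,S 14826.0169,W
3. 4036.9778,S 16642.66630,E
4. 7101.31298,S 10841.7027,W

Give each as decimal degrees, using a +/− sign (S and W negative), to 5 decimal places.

1. -58.08607, -6.19642
2. -86.11341, -148.43362
3. -40.61630, 166.71111
4. -71.02188, -108.69505

Point 1:
  Lat: degrees = first 2 digits = 58, minutes = 5.16412; 58 + 5.16412/60 = 58.086069
  S ⇒ negate
  Longitude: degrees = first 3 digits = 6, minutes = 11.7852; 6 + 11.7852/60 = 6.196420
  hemisphere W, so the sign is −
Point 2:
  Latitude: degrees = first 2 digits = 86, minutes = 6.8043; 86 + 6.8043/60 = 86.113405
  S ⇒ negate
  λ: split at 3 digits → 148° and 26.0169′; 148 + 26.0169/60 = 148.433615
  W ⇒ negate
Point 3:
  φ: split at 2 digits → 40° and 36.9778′; 40 + 36.9778/60 = 40.616297
  S → negative
  λ: degrees = first 3 digits = 166, minutes = 42.6663; 166 + 42.6663/60 = 166.711105
  E → positive
Point 4:
  Latitude: split at 2 digits → 71° and 1.31298′; 71 + 1.31298/60 = 71.021883
  hemisphere S, so the sign is −
  λ: degrees = first 3 digits = 108, minutes = 41.7027; 108 + 41.7027/60 = 108.695045
  hemisphere W, so the sign is −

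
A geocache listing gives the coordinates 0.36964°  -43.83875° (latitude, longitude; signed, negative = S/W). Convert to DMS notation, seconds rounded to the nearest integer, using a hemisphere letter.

0°22′11″ N, 43°50′20″ W

φ: 0.369640 × 60 = 22.17840′ → 22′, remainder × 60 = 10.70″
Longitude is negative → W; |value| = 43.838750
Longitude: 0.838750° → 50.32500′; 0.32500 × 60 = 19.50″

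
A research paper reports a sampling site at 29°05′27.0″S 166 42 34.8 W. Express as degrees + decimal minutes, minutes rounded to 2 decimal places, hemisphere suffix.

29° 5.45′ S, 166° 42.58′ W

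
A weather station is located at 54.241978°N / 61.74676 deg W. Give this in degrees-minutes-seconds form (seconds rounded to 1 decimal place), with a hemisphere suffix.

54°14′31.1″ N, 61°44′48.3″ W

Lat: whole degrees 54; 14.51868′ → 14′ and 31.121″
Longitude: 0.746760 × 60 = 44.80560′ → 44′, remainder × 60 = 48.336″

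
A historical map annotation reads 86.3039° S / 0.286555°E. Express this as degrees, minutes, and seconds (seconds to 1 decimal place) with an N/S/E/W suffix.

86°18′14.0″ S, 0°17′11.6″ E

Latitude: 0.303900 × 60 = 18.23400′ → 18′, remainder × 60 = 14.040″
Lon: 0.286555 × 60 = 17.19330′ → 17′, remainder × 60 = 11.598″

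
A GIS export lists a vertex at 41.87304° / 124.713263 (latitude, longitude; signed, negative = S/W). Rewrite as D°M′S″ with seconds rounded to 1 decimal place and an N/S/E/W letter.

41°52′22.9″ N, 124°42′47.7″ E

Lat: 0.873040 × 60 = 52.38240′ → 52′, remainder × 60 = 22.944″
Longitude: 0.713263° → 42.79578′; 0.79578 × 60 = 47.747″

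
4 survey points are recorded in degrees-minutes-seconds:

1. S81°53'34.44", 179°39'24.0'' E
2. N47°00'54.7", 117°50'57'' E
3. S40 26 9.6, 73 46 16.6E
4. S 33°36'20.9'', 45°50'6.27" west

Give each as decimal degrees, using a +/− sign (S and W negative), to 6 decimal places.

1. -81.892900, 179.656667
2. 47.015194, 117.849167
3. -40.436000, 73.771278
4. -33.605806, -45.835075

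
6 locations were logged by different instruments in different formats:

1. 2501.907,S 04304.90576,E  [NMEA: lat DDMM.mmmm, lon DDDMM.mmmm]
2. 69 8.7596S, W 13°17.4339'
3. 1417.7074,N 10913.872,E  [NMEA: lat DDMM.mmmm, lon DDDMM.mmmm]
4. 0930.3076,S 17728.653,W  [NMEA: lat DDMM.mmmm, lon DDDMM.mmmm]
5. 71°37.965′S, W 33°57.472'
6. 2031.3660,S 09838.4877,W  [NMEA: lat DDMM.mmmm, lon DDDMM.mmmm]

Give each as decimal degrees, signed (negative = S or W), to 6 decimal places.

1. -25.031783, 43.081763
2. -69.145993, -13.290565
3. 14.295123, 109.231200
4. -9.505127, -177.477550
5. -71.632750, -33.957867
6. -20.522767, -98.641462

Point 1:
  φ: split at 2 digits → 25° and 1.907′; 25 + 1.907/60 = 25.0317833
  hemisphere S, so the sign is −
  λ: degrees = first 3 digits = 43, minutes = 4.90576; 43 + 4.90576/60 = 43.0817627
  E → positive
Point 2:
  Lat: 69 + 8.7596/60 = 69.1459933
  S → negative
  Lon: 13 + 17.4339/60 = 13.2905650
  W → negative
Point 3:
  Latitude: degrees = first 2 digits = 14, minutes = 17.7074; 14 + 17.7074/60 = 14.2951233
  N ⇒ keep positive
  Lon: degrees = first 3 digits = 109, minutes = 13.872; 109 + 13.872/60 = 109.2312000
  E → positive
Point 4:
  Lat: split at 2 digits → 09° and 30.3076′; 9 + 30.3076/60 = 9.5051267
  S ⇒ negate
  λ: split at 3 digits → 177° and 28.653′; 177 + 28.653/60 = 177.4775500
  W ⇒ negate
Point 5:
  Latitude: 37.965′ = 0.632750°; total 71.6327500
  S ⇒ negate
  Lon: 33 + 57.472/60 = 33.9578667
  W ⇒ negate
Point 6:
  Latitude: degrees = first 2 digits = 20, minutes = 31.366; 20 + 31.366/60 = 20.5227667
  hemisphere S, so the sign is −
  Longitude: split at 3 digits → 098° and 38.4877′; 98 + 38.4877/60 = 98.6414617
  W ⇒ negate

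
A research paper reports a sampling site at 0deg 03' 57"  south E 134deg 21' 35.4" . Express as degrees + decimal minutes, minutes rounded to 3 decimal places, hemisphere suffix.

φ: 3 + 57/60 = 3.95000′
Lon: seconds/60 = 0.59000; minutes = 21 + 0.59000 = 21.59000

0° 3.950′ S, 134° 21.590′ E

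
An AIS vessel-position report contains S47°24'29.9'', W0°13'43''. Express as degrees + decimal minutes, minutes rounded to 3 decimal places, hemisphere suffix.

Latitude: seconds/60 = 0.49833; minutes = 24 + 0.49833 = 24.49833
Lon: 13 + 43/60 = 13.71667′

47° 24.498′ S, 0° 13.717′ W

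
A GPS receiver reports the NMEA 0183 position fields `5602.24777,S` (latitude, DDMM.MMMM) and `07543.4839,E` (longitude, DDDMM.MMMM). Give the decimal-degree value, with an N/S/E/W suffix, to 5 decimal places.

56.03746° S, 75.72473° E

Latitude: degrees = first 2 digits = 56, minutes = 2.24777; 56 + 2.24777/60 = 56.037463
Longitude: degrees = first 3 digits = 75, minutes = 43.4839; 75 + 43.4839/60 = 75.724732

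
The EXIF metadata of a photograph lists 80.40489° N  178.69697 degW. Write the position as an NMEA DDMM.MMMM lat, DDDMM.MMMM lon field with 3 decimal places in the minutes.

φ: 80° + 0.404890 × 60 = 80° 24.29340′
Lon: minutes = (178.696970 − 178) × 60 = 41.81820

8024.293,N / 17841.818,W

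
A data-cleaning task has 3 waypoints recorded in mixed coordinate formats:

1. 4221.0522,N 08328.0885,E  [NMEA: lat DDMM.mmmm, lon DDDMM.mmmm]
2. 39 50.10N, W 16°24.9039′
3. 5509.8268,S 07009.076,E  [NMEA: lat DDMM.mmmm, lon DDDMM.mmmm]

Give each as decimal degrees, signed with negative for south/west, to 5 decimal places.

Point 1:
  φ: split at 2 digits → 42° and 21.0522′; 42 + 21.0522/60 = 42.350870
  N ⇒ keep positive
  Lon: split at 3 digits → 083° and 28.0885′; 83 + 28.0885/60 = 83.468142
  E ⇒ keep positive
Point 2:
  Lat: 39 + 50.1/60 = 39.835000
  N → positive
  Longitude: 16 + 24.9039/60 = 16.415065
  hemisphere W, so the sign is −
Point 3:
  Lat: degrees = first 2 digits = 55, minutes = 9.8268; 55 + 9.8268/60 = 55.163780
  S ⇒ negate
  Longitude: split at 3 digits → 070° and 9.076′; 70 + 9.076/60 = 70.151267
  E ⇒ keep positive

1. 42.35087, 83.46814
2. 39.83500, -16.41507
3. -55.16378, 70.15127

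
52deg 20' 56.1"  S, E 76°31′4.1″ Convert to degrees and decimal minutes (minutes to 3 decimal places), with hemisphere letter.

52° 20.935′ S, 76° 31.068′ E

φ: 20 + 56.1/60 = 20.93500′
λ: seconds/60 = 0.06833; minutes = 31 + 0.06833 = 31.06833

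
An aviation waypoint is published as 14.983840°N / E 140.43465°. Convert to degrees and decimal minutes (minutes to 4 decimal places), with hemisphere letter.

14° 59.0304′ N, 140° 26.0790′ E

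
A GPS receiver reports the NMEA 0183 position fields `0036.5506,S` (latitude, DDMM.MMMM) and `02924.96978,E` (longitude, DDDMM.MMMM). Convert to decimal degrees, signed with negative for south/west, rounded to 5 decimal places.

-0.60918, 29.41616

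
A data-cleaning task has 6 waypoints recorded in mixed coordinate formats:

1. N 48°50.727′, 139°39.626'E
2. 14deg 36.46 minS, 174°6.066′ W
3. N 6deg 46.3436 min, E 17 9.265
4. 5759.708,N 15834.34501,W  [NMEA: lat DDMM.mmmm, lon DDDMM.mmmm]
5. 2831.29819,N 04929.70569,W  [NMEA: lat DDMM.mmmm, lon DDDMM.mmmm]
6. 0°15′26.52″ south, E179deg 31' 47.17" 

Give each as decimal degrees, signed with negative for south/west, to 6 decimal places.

Point 1:
  Lat: 50.727′ = 0.845450°; total 48.8454500
  N → positive
  Lon: 39.626′ = 0.660433°; total 139.6604333
  E → positive
Point 2:
  Latitude: 36.46′ = 0.607667°; total 14.6076667
  S ⇒ negate
  λ: 6.066′ = 0.101100°; total 174.1011000
  W ⇒ negate
Point 3:
  Lat: 46.3436′ = 0.772393°; total 6.7723933
  N → positive
  λ: 9.265′ = 0.154417°; total 17.1544167
  E → positive
Point 4:
  Latitude: degrees = first 2 digits = 57, minutes = 59.708; 57 + 59.708/60 = 57.9951333
  N ⇒ keep positive
  Longitude: split at 3 digits → 158° and 34.34501′; 158 + 34.34501/60 = 158.5724168
  hemisphere W, so the sign is −
Point 5:
  Lat: degrees = first 2 digits = 28, minutes = 31.29819; 28 + 31.29819/60 = 28.5216365
  N ⇒ keep positive
  Longitude: split at 3 digits → 049° and 29.70569′; 49 + 29.70569/60 = 49.4950948
  hemisphere W, so the sign is −
Point 6:
  Latitude: 0° + 15/60 + 26.52/3600 = 0 + 0.250000 + 0.007367 = 0.2573667
  hemisphere S, so the sign is −
  Lon: 179° + 31/60 + 47.17/3600 = 179 + 0.516667 + 0.013103 = 179.5297694
  E ⇒ keep positive

1. 48.845450, 139.660433
2. -14.607667, -174.101100
3. 6.772393, 17.154417
4. 57.995133, -158.572417
5. 28.521637, -49.495095
6. -0.257367, 179.529769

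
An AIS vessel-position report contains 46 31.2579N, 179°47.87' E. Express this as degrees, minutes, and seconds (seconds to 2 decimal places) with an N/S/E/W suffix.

46°31′15.47″ N, 179°47′52.20″ E

Latitude: 31.25790′ → 31′ and 0.25790 × 60 = 15.4740″
Longitude: fractional minutes 0.87000 × 60 = 52.2000″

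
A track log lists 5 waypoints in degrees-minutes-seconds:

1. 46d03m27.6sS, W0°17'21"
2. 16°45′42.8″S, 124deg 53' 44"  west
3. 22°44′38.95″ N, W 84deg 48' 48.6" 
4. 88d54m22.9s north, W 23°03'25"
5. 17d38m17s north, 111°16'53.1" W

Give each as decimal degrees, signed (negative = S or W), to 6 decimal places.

1. -46.057667, -0.289167
2. -16.761889, -124.895556
3. 22.744153, -84.813500
4. 88.906361, -23.056944
5. 17.638056, -111.281417

Point 1:
  Lat: 46 + 3/60 + 27.6/3600 = 46.0576667
  hemisphere S, so the sign is −
  Longitude: 0° + 17/60 + 21/3600 = 0 + 0.283333 + 0.005833 = 0.2891667
  hemisphere W, so the sign is −
Point 2:
  Lat: 16 + 45/60 + 42.8/3600 = 16.7618889
  hemisphere S, so the sign is −
  λ: 53′ + 44″ = 53.73333′; 124 + 53.73333/60 = 124.8955556
  W ⇒ negate
Point 3:
  φ: 44′ + 38.95″ = 44.64917′; 22 + 44.64917/60 = 22.7441528
  N → positive
  Lon: 84° + 48/60 + 48.6/3600 = 84 + 0.800000 + 0.013500 = 84.8135000
  W ⇒ negate
Point 4:
  Lat: 54′ + 22.9″ = 54.38167′; 88 + 54.38167/60 = 88.9063611
  N → positive
  Longitude: 23° + 3/60 + 25/3600 = 23 + 0.050000 + 0.006944 = 23.0569444
  hemisphere W, so the sign is −
Point 5:
  Lat: 17° + 38/60 + 17/3600 = 17 + 0.633333 + 0.004722 = 17.6380556
  N ⇒ keep positive
  Lon: 16′ + 53.1″ = 16.88500′; 111 + 16.88500/60 = 111.2814167
  W → negative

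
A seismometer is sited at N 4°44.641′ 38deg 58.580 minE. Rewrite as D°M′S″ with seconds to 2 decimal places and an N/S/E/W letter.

Latitude: fractional minutes 0.64100 × 60 = 38.4600″
Longitude: 58.58000′ → 58′ and 0.58000 × 60 = 34.8000″

4°44′38.46″ N, 38°58′34.80″ E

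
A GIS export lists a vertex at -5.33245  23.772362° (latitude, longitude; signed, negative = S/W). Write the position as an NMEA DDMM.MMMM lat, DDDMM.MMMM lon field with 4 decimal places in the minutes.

0519.9470,S / 02346.3417,E

Latitude is negative → S; |value| = 5.332450
Latitude: 5° + 0.332450 × 60 = 5° 19.947000′
Lon: fractional part 0.772362 → 46.341720 minutes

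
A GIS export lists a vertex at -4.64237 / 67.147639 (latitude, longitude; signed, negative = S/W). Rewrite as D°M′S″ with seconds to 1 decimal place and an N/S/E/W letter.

4°38′32.5″ S, 67°08′51.5″ E

Latitude is negative → S; |value| = 4.642370
Lat: 0.642370 × 60 = 38.54220′ → 38′, remainder × 60 = 32.532″
λ: whole degrees 67; 8.85834′ → 8′ and 51.500″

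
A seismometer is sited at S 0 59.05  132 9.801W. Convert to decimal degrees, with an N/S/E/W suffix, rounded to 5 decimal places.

Latitude: 59.05′ = 0.984167°; total 0.984167
Longitude: 9.801′ = 0.163350°; total 132.163350

0.98417° S, 132.16335° W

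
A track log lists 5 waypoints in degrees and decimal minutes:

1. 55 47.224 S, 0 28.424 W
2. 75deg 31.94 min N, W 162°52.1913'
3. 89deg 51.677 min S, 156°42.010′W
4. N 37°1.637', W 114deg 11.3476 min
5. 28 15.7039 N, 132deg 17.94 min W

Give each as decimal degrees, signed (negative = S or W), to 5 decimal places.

1. -55.78707, -0.47373
2. 75.53233, -162.86986
3. -89.86128, -156.70017
4. 37.02728, -114.18913
5. 28.26173, -132.29900

Point 1:
  Lat: 55 + 47.224/60 = 55.787067
  hemisphere S, so the sign is −
  λ: 0 + 28.424/60 = 0.473733
  W ⇒ negate
Point 2:
  Latitude: 75 + 31.94/60 = 75.532333
  N → positive
  λ: 52.1913′ = 0.869855°; total 162.869855
  W ⇒ negate
Point 3:
  Latitude: 89 + 51.677/60 = 89.861283
  S ⇒ negate
  Longitude: 42.01′ = 0.700167°; total 156.700167
  hemisphere W, so the sign is −
Point 4:
  Lat: 37 + 1.637/60 = 37.027283
  N → positive
  Lon: 11.3476′ = 0.189127°; total 114.189127
  W → negative
Point 5:
  Latitude: 28 + 15.7039/60 = 28.261732
  N → positive
  Longitude: 17.94′ = 0.299000°; total 132.299000
  hemisphere W, so the sign is −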